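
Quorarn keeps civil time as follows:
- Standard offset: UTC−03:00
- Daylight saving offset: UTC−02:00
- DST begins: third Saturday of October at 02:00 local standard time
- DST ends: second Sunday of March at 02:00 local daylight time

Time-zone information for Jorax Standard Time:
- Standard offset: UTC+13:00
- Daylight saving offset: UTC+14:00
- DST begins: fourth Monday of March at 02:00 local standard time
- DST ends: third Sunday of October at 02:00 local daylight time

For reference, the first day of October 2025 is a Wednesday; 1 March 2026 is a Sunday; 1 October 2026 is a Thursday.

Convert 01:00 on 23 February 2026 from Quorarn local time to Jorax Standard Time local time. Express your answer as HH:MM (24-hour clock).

16:00

1 October 2025 is a Wednesday, so the first Saturday is October 4 and the third is October 18.
1 March 2026 is a Sunday, so the first Sunday is March 1 and the second is March 8.
Daylight saving runs 18 October 2025 – 8 March 2026; 23 February 2026 is inside that window, so Quorarn is at UTC−02:00.
01:00 Quorarn + 2h = 03:00 UTC.
1 March 2026 is a Sunday, so the first Monday is March 2 and the fourth is March 23.
1 October 2026 is a Thursday, so the first Sunday is October 4 and the third is October 18.
At the standard offset (UTC+13:00), 03:00 UTC + 13h = 16:00 Jorax Standard Time standard time.
The standard-time date in Jorax Standard Time, 23 February 2026, is outside the daylight-saving period (23 March – 18 October), so Jorax Standard Time is on standard time, UTC+13:00.
03:00 UTC + 13h = 16:00 Jorax Standard Time.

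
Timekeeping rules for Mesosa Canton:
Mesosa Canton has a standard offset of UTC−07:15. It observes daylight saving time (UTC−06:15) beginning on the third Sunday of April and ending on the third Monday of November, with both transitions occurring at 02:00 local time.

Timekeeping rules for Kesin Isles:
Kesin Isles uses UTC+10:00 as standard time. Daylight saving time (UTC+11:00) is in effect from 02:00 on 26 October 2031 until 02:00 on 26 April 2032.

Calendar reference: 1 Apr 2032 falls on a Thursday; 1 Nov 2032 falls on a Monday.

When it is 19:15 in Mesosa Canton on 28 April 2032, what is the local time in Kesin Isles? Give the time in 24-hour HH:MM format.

11:30

1 April 2032 is a Thursday, so the first Sunday is April 4 and the third is April 18.
1 November 2032 is a Monday, so the first Monday is November 1 and the third is November 15.
28 April 2032 lies within the daylight-saving period (18 April – 15 November), so Mesosa Canton is on daylight time, UTC−06:15.
19:15 Mesosa Canton + 6h15m = 01:30 UTC (rolling into the next day, 29 April 2032).
At the standard offset (UTC+10:00), 01:30 UTC + 10h = 11:30 Kesin Isles standard time.
The standard-time date in Kesin Isles, 29 April 2032, is outside the daylight-saving period (26 October 2031 – 26 April 2032), so Kesin Isles is on standard time, UTC+10:00.
01:30 UTC + 10h = 11:30 Kesin Isles.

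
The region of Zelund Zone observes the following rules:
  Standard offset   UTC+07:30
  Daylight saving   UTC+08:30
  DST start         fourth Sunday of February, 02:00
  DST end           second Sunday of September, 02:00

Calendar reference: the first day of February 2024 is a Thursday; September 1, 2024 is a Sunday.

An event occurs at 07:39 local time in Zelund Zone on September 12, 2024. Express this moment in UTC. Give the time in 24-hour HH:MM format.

00:09

1 February 2024 is a Thursday, so the first Sunday is February 4 and the fourth is February 25.
1 September 2024 is a Sunday, so the first Sunday is September 1 and the second is September 8.
Daylight saving runs 25 February – 8 September; September 12, 2024 is outside that window, so Zelund Zone is on standard time at UTC+07:30.
07:39 local − 7h30m = 00:09 UTC.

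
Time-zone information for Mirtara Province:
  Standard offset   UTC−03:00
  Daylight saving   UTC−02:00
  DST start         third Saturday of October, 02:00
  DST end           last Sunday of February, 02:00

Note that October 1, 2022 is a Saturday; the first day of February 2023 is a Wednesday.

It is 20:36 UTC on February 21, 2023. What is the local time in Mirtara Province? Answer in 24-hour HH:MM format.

1 October 2022 is a Saturday, so the first Saturday is October 1 and the third is October 15.
1 February 2023 is a Wednesday, so Sundays fall on 5, 12, 19, 26; the last is February 26.
At the standard offset (UTC−03:00), 20:36 UTC − 3h = 17:36 Mirtara Province standard time.
Daylight saving runs 15 October 2022 – 26 February 2023; the standard-time date in Mirtara Province, February 21, 2023, is inside that window, so Mirtara Province is at UTC−02:00.
20:36 UTC − 2h = 18:36 local.

18:36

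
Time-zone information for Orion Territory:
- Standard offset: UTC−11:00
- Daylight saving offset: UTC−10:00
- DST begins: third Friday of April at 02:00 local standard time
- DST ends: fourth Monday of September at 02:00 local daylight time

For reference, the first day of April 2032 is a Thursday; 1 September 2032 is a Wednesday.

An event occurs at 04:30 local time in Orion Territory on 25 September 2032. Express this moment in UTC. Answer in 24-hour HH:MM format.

14:30

1 April 2032 is a Thursday, so the first Friday is April 2 and the third is April 16.
1 September 2032 is a Wednesday, so the first Monday is September 6 and the fourth is September 27.
25 September 2032 lies within the daylight-saving period (16 April – 27 September), so Orion Territory is on daylight time, UTC−10:00.
04:30 local + 10h = 14:30 UTC.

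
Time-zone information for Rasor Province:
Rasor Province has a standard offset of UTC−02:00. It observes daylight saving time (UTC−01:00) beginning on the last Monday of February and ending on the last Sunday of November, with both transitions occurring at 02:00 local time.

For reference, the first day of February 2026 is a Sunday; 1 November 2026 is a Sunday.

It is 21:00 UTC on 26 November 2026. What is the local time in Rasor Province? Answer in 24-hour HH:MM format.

1 February 2026 is a Sunday, so Mondays fall on 2, 9, 16, 23; the last is February 23.
1 November 2026 is a Sunday, so Sundays fall on 1, 8, 15, 22, 29; the last is November 29.
At the standard offset (UTC−02:00), 21:00 UTC − 2h = 19:00 Rasor Province standard time.
Daylight saving runs 23 February – 29 November; the standard-time date in Rasor Province, 26 November 2026, is inside that window, so Rasor Province is at UTC−01:00.
21:00 UTC − 1h = 20:00 local.

20:00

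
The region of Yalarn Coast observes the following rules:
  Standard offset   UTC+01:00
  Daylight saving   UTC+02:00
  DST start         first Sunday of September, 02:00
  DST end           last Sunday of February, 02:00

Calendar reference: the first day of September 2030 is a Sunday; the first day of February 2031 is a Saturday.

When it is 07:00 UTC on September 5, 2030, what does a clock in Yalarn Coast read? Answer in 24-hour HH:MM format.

09:00

1 September 2030 is a Sunday, so the first Sunday is September 1.
1 February 2031 is a Saturday, so Sundays fall on 2, 9, 16, 23; the last is February 23.
At the standard offset (UTC+01:00), 07:00 UTC + 1h = 08:00 Yalarn Coast standard time.
Daylight saving runs 1 September 2030 – 23 February 2031; the standard-time date in Yalarn Coast, September 5, 2030, is inside that window, so Yalarn Coast is at UTC+02:00.
07:00 UTC + 2h = 09:00 local.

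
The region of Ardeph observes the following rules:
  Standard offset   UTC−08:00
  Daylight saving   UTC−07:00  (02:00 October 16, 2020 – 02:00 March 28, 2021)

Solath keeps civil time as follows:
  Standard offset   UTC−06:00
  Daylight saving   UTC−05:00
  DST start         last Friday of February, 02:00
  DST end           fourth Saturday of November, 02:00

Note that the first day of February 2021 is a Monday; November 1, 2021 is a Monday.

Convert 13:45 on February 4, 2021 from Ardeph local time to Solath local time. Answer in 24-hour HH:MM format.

14:45

February 4, 2021 lies within the daylight-saving period (16 October 2020 – 28 March 2021), so Ardeph is on daylight time, UTC−07:00.
13:45 Ardeph + 7h = 20:45 UTC.
1 February 2021 is a Monday, so Fridays fall on 5, 12, 19, 26; the last is February 26.
1 November 2021 is a Monday, so the first Saturday is November 6 and the fourth is November 27.
At the standard offset (UTC−06:00), 20:45 UTC − 6h = 14:45 Solath standard time.
Daylight saving runs 26 February – 27 November; the standard-time date in Solath, February 4, 2021, is outside that window, so Solath is on standard time at UTC−06:00.
20:45 UTC − 6h = 14:45 Solath.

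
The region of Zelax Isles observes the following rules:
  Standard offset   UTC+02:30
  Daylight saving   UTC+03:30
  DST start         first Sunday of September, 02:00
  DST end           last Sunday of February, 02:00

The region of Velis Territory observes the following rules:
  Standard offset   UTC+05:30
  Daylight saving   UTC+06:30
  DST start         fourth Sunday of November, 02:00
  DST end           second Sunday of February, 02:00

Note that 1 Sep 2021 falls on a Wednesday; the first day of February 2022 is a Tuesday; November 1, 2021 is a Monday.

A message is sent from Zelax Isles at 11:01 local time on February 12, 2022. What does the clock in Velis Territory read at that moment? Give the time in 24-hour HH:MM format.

14:01

1 September 2021 is a Wednesday, so the first Sunday is September 5.
1 February 2022 is a Tuesday, so Sundays fall on 6, 13, 20, 27; the last is February 27.
February 12, 2022 falls between 5 September 2021 and 27 February 2022, so daylight saving is in effect and Zelax Isles is at UTC+03:30.
11:01 Zelax Isles − 3h30m = 07:31 UTC.
1 November 2021 is a Monday, so the first Sunday is November 7 and the fourth is November 28.
1 February 2022 is a Tuesday, so the first Sunday is February 6 and the second is February 13.
At the standard offset (UTC+05:30), 07:31 UTC + 5h30m = 13:01 Velis Territory standard time.
Daylight saving runs 28 November 2021 – 13 February 2022; the standard-time date in Velis Territory, February 12, 2022, is inside that window, so Velis Territory is at UTC+06:30.
07:31 UTC + 6h30m = 14:01 Velis Territory.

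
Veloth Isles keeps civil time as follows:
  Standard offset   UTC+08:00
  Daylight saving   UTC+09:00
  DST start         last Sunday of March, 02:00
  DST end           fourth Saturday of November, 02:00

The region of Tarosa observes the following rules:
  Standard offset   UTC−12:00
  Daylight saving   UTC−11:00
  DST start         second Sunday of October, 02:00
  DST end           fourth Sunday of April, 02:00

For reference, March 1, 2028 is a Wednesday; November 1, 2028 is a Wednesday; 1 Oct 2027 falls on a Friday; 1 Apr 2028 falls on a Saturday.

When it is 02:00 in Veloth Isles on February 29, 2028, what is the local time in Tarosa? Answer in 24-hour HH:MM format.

07:00

1 March 2028 is a Wednesday, so Sundays fall on 5, 12, 19, 26; the last is March 26.
1 November 2028 is a Wednesday, so the first Saturday is November 4 and the fourth is November 25.
February 29, 2028 is outside the daylight-saving period (26 March – 25 November), so Veloth Isles is on standard time, UTC+08:00.
02:00 Veloth Isles − 8h = 18:00 UTC (rolling into the previous day, 28 February 2028).
1 October 2027 is a Friday, so the first Sunday is October 3 and the second is October 10.
1 April 2028 is a Saturday, so the first Sunday is April 2 and the fourth is April 23.
At the standard offset (UTC−12:00), 18:00 UTC − 12h = 06:00 Tarosa standard time.
The standard-time date in Tarosa, February 28, 2028, lies within the daylight-saving period (10 October 2027 – 23 April 2028), so Tarosa is on daylight time, UTC−11:00.
18:00 UTC − 11h = 07:00 Tarosa.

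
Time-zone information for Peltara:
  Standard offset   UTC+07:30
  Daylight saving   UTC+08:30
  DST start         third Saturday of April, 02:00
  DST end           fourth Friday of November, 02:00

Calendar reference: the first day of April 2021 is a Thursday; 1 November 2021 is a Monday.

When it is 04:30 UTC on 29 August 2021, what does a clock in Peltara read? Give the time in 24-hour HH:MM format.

1 April 2021 is a Thursday, so the first Saturday is April 3 and the third is April 17.
1 November 2021 is a Monday, so the first Friday is November 5 and the fourth is November 26.
At the standard offset (UTC+07:30), 04:30 UTC + 7h30m = 12:00 Peltara standard time.
The standard-time date in Peltara, 29 August 2021, falls between 17 April and 26 November, so daylight saving is in effect and Peltara is at UTC+08:30.
04:30 UTC + 8h30m = 13:00 local.

13:00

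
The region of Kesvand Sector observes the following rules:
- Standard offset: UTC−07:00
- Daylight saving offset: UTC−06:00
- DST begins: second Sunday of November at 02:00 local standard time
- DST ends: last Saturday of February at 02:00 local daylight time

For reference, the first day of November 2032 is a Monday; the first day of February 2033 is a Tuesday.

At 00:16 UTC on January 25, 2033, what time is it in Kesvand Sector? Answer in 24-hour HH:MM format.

18:16

1 November 2032 is a Monday, so the first Sunday is November 7 and the second is November 14.
1 February 2033 is a Tuesday, so Saturdays fall on 5, 12, 19, 26; the last is February 26.
At the standard offset (UTC−07:00), 00:16 UTC − 7h = 17:16 Kesvand Sector standard time (rolling into the previous day, 24 January 2033).
The standard-time date in Kesvand Sector, January 24, 2033, lies within the daylight-saving period (14 November 2032 – 26 February 2033), so Kesvand Sector is on daylight time, UTC−06:00.
00:16 UTC − 6h = 18:16 local (rolling into the previous day, 24 January 2033).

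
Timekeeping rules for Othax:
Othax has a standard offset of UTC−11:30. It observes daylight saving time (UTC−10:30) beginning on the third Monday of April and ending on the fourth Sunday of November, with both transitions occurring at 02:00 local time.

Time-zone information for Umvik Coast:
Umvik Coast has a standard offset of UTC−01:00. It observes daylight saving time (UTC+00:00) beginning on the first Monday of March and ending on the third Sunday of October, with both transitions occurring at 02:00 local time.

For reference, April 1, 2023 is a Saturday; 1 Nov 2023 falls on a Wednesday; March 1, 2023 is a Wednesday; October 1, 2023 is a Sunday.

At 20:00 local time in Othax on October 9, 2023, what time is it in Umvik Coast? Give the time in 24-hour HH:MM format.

1 April 2023 is a Saturday, so the first Monday is April 3 and the third is April 17.
1 November 2023 is a Wednesday, so the first Sunday is November 5 and the fourth is November 26.
Daylight saving runs 17 April – 26 November; October 9, 2023 is inside that window, so Othax is at UTC−10:30.
20:00 Othax + 10h30m = 06:30 UTC (rolling into the next day, 10 October 2023).
1 March 2023 is a Wednesday, so the first Monday is March 6.
1 October 2023 is a Sunday, so the first Sunday is October 1 and the third is October 15.
At the standard offset (UTC−01:00), 06:30 UTC − 1h = 05:30 Umvik Coast standard time.
The standard-time date in Umvik Coast, October 10, 2023, falls between 6 March and 15 October, so daylight saving is in effect and Umvik Coast is at UTC+00:00.
06:30 UTC + 0h = 06:30 Umvik Coast.

06:30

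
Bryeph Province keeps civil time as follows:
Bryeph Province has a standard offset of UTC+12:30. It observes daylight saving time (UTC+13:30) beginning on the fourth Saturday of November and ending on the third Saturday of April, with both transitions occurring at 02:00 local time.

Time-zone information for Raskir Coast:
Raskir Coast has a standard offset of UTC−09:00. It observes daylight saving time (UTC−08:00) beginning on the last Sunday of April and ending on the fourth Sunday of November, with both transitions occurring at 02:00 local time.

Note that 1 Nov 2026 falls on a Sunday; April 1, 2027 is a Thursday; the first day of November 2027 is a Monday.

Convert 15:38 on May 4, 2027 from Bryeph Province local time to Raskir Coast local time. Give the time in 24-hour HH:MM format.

19:08

1 November 2026 is a Sunday, so the first Saturday is November 7 and the fourth is November 28.
1 April 2027 is a Thursday, so the first Saturday is April 3 and the third is April 17.
May 4, 2027 does not fall between 28 November 2026 and 17 April 2027, so daylight saving is not in effect and Bryeph Province is at UTC+12:30.
15:38 Bryeph Province − 12h30m = 03:08 UTC.
1 April 2027 is a Thursday, so Sundays fall on 4, 11, 18, 25; the last is April 25.
1 November 2027 is a Monday, so the first Sunday is November 7 and the fourth is November 28.
At the standard offset (UTC−09:00), 03:08 UTC − 9h = 18:08 Raskir Coast standard time (rolling into the previous day, 3 May 2027).
Daylight saving runs 25 April – 28 November; the standard-time date in Raskir Coast, May 3, 2027, is inside that window, so Raskir Coast is at UTC−08:00.
03:08 UTC − 8h = 19:08 Raskir Coast (rolling into the previous day, 3 May 2027).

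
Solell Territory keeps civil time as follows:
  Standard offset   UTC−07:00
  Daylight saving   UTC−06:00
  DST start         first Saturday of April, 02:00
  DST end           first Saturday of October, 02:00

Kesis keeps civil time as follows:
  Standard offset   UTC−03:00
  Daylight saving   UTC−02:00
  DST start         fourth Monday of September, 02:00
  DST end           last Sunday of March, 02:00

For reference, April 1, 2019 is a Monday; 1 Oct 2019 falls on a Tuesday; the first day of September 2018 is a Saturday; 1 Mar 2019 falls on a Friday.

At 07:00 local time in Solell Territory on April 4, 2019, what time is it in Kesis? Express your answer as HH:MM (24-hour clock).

1 April 2019 is a Monday, so the first Saturday is April 6.
1 October 2019 is a Tuesday, so the first Saturday is October 5.
Daylight saving runs 6 April – 5 October; April 4, 2019 is outside that window, so Solell Territory is on standard time at UTC−07:00.
07:00 Solell Territory + 7h = 14:00 UTC.
1 September 2018 is a Saturday, so the first Monday is September 3 and the fourth is September 24.
1 March 2019 is a Friday, so Sundays fall on 3, 10, 17, 24, 31; the last is March 31.
At the standard offset (UTC−03:00), 14:00 UTC − 3h = 11:00 Kesis standard time.
The standard-time date in Kesis, April 4, 2019, does not fall between 24 September 2018 and 31 March 2019, so daylight saving is not in effect and Kesis is at UTC−03:00.
14:00 UTC − 3h = 11:00 Kesis.

11:00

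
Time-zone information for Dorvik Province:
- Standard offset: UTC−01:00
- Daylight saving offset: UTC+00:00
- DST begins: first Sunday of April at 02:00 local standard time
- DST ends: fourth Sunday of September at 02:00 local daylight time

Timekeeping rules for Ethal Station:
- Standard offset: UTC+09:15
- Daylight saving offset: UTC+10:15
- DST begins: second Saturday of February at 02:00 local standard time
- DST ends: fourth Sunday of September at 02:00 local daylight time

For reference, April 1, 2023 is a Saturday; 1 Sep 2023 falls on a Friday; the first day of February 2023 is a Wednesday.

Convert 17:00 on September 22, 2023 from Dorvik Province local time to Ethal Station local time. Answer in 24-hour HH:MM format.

03:15

1 April 2023 is a Saturday, so the first Sunday is April 2.
1 September 2023 is a Friday, so the first Sunday is September 3 and the fourth is September 24.
Daylight saving runs 2 April – 24 September; September 22, 2023 is inside that window, so Dorvik Province is at UTC+00:00.
17:00 Dorvik Province − 0h = 17:00 UTC.
1 February 2023 is a Wednesday, so the first Saturday is February 4 and the second is February 11.
1 September 2023 is a Friday, so the first Sunday is September 3 and the fourth is September 24.
At the standard offset (UTC+09:15), 17:00 UTC + 9h15m = 02:15 Ethal Station standard time (rolling into the next day, 23 September 2023).
The standard-time date in Ethal Station, September 23, 2023, falls between 11 February and 24 September, so daylight saving is in effect and Ethal Station is at UTC+10:15.
17:00 UTC + 10h15m = 03:15 Ethal Station (rolling into the next day, 23 September 2023).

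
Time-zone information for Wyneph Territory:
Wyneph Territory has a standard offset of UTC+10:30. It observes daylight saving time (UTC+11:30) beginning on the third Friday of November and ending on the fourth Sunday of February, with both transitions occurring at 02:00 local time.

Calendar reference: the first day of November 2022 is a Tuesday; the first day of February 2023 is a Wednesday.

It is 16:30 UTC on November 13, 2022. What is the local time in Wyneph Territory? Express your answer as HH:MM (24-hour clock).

1 November 2022 is a Tuesday, so the first Friday is November 4 and the third is November 18.
1 February 2023 is a Wednesday, so the first Sunday is February 5 and the fourth is February 26.
At the standard offset (UTC+10:30), 16:30 UTC + 10h30m = 03:00 Wyneph Territory standard time (rolling into the next day, 14 November 2022).
Daylight saving runs 18 November 2022 – 26 February 2023; the standard-time date in Wyneph Territory, November 14, 2022, is outside that window, so Wyneph Territory is on standard time at UTC+10:30.
16:30 UTC + 10h30m = 03:00 local (rolling into the next day, 14 November 2022).

03:00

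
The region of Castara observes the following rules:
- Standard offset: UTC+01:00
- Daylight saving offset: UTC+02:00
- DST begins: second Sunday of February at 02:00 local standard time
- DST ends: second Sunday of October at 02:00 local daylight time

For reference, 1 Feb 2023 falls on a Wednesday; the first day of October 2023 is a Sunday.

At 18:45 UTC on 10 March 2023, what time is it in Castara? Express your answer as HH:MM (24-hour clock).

20:45

1 February 2023 is a Wednesday, so the first Sunday is February 5 and the second is February 12.
1 October 2023 is a Sunday, so the first Sunday is October 1 and the second is October 8.
At the standard offset (UTC+01:00), 18:45 UTC + 1h = 19:45 Castara standard time.
Daylight saving runs 12 February – 8 October; the standard-time date in Castara, 10 March 2023, is inside that window, so Castara is at UTC+02:00.
18:45 UTC + 2h = 20:45 local.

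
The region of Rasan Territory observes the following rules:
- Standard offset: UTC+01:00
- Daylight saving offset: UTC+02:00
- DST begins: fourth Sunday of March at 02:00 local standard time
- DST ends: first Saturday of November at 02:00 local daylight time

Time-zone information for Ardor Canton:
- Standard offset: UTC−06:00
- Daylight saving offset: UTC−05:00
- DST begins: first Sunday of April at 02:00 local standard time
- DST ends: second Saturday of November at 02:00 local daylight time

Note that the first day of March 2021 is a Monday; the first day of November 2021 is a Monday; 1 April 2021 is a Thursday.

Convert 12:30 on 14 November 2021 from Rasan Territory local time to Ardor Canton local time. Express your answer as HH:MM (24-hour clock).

05:30

1 March 2021 is a Monday, so the first Sunday is March 7 and the fourth is March 28.
1 November 2021 is a Monday, so the first Saturday is November 6.
14 November 2021 does not fall between 28 March and 6 November, so daylight saving is not in effect and Rasan Territory is at UTC+01:00.
12:30 Rasan Territory − 1h = 11:30 UTC.
1 April 2021 is a Thursday, so the first Sunday is April 4.
1 November 2021 is a Monday, so the first Saturday is November 6 and the second is November 13.
At the standard offset (UTC−06:00), 11:30 UTC − 6h = 05:30 Ardor Canton standard time.
Daylight saving runs 4 April – 13 November; the standard-time date in Ardor Canton, 14 November 2021, is outside that window, so Ardor Canton is on standard time at UTC−06:00.
11:30 UTC − 6h = 05:30 Ardor Canton.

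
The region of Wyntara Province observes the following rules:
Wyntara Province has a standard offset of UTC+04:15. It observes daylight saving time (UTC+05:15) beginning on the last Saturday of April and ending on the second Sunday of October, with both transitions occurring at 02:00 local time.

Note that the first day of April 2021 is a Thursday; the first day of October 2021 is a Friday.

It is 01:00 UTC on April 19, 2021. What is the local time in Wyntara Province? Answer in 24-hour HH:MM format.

05:15

1 April 2021 is a Thursday, so Saturdays fall on 3, 10, 17, 24; the last is April 24.
1 October 2021 is a Friday, so the first Sunday is October 3 and the second is October 10.
At the standard offset (UTC+04:15), 01:00 UTC + 4h15m = 05:15 Wyntara Province standard time.
The standard-time date in Wyntara Province, April 19, 2021, is outside the daylight-saving period (24 April – 10 October), so Wyntara Province is on standard time, UTC+04:15.
01:00 UTC + 4h15m = 05:15 local.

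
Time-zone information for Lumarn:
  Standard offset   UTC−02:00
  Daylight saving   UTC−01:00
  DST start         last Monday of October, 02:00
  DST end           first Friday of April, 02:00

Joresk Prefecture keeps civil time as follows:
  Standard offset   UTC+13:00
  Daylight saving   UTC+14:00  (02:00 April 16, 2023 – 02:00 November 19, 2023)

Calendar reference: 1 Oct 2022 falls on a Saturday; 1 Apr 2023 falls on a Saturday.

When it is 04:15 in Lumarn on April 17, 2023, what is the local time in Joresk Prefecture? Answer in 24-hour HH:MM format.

20:15

1 October 2022 is a Saturday, so Mondays fall on 3, 10, 17, 24, 31; the last is October 31.
1 April 2023 is a Saturday, so the first Friday is April 7.
April 17, 2023 does not fall between 31 October 2022 and 7 April 2023, so daylight saving is not in effect and Lumarn is at UTC−02:00.
04:15 Lumarn + 2h = 06:15 UTC.
At the standard offset (UTC+13:00), 06:15 UTC + 13h = 19:15 Joresk Prefecture standard time.
Daylight saving runs 16 April – 19 November; the standard-time date in Joresk Prefecture, April 17, 2023, is inside that window, so Joresk Prefecture is at UTC+14:00.
06:15 UTC + 14h = 20:15 Joresk Prefecture.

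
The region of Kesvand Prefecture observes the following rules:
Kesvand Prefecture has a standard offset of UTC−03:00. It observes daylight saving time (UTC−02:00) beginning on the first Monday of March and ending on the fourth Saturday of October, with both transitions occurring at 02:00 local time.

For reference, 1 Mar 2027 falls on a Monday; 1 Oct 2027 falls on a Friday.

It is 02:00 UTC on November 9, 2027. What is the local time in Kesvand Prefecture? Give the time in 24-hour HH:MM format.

23:00

1 March 2027 is a Monday, so the first Monday is March 1.
1 October 2027 is a Friday, so the first Saturday is October 2 and the fourth is October 23.
At the standard offset (UTC−03:00), 02:00 UTC − 3h = 23:00 Kesvand Prefecture standard time (rolling into the previous day, 8 November 2027).
The standard-time date in Kesvand Prefecture, November 8, 2027, does not fall between 1 March and 23 October, so daylight saving is not in effect and Kesvand Prefecture is at UTC−03:00.
02:00 UTC − 3h = 23:00 local (rolling into the previous day, 8 November 2027).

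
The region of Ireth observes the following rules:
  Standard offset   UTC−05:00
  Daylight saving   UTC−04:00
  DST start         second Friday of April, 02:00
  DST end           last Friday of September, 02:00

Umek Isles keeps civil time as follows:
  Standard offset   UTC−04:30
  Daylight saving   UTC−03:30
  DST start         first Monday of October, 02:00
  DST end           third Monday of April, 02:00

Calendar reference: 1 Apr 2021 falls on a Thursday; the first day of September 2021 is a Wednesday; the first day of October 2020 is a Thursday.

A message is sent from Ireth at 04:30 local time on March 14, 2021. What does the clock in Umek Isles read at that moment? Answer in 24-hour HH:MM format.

1 April 2021 is a Thursday, so the first Friday is April 2 and the second is April 9.
1 September 2021 is a Wednesday, so Fridays fall on 3, 10, 17, 24; the last is September 24.
March 14, 2021 does not fall between 9 April and 24 September, so daylight saving is not in effect and Ireth is at UTC−05:00.
04:30 Ireth + 5h = 09:30 UTC.
1 October 2020 is a Thursday, so the first Monday is October 5.
1 April 2021 is a Thursday, so the first Monday is April 5 and the third is April 19.
At the standard offset (UTC−04:30), 09:30 UTC − 4h30m = 05:00 Umek Isles standard time.
The standard-time date in Umek Isles, March 14, 2021, lies within the daylight-saving period (5 October 2020 – 19 April 2021), so Umek Isles is on daylight time, UTC−03:30.
09:30 UTC − 3h30m = 06:00 Umek Isles.

06:00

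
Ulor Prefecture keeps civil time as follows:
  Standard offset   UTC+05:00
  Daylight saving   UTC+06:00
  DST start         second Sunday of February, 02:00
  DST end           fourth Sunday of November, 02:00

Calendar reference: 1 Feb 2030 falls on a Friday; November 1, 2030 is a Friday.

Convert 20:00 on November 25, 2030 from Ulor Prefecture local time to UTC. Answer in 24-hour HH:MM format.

1 February 2030 is a Friday, so the first Sunday is February 3 and the second is February 10.
1 November 2030 is a Friday, so the first Sunday is November 3 and the fourth is November 24.
November 25, 2030 does not fall between 10 February and 24 November, so daylight saving is not in effect and Ulor Prefecture is at UTC+05:00.
20:00 local − 5h = 15:00 UTC.

15:00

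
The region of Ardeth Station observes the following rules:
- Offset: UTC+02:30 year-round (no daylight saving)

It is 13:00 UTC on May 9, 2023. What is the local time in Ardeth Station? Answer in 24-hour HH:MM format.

Ardeth Station stays on UTC+02:30 all year.
13:00 UTC + 2h30m = 15:30 local.

15:30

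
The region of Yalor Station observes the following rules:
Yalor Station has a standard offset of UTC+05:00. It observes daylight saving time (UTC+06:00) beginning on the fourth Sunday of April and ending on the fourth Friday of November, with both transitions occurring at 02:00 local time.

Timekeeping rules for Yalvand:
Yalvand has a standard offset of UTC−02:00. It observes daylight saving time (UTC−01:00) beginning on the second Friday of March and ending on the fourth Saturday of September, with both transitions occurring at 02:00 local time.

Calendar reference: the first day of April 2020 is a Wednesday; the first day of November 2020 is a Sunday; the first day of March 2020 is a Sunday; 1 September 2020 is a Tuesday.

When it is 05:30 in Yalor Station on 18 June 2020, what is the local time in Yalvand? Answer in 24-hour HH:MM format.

22:30

1 April 2020 is a Wednesday, so the first Sunday is April 5 and the fourth is April 26.
1 November 2020 is a Sunday, so the first Friday is November 6 and the fourth is November 27.
18 June 2020 lies within the daylight-saving period (26 April – 27 November), so Yalor Station is on daylight time, UTC+06:00.
05:30 Yalor Station − 6h = 23:30 UTC (rolling into the previous day, 17 June 2020).
1 March 2020 is a Sunday, so the first Friday is March 6 and the second is March 13.
1 September 2020 is a Tuesday, so the first Saturday is September 5 and the fourth is September 26.
At the standard offset (UTC−02:00), 23:30 UTC − 2h = 21:30 Yalvand standard time.
The standard-time date in Yalvand, 17 June 2020, falls between 13 March and 26 September, so daylight saving is in effect and Yalvand is at UTC−01:00.
23:30 UTC − 1h = 22:30 Yalvand.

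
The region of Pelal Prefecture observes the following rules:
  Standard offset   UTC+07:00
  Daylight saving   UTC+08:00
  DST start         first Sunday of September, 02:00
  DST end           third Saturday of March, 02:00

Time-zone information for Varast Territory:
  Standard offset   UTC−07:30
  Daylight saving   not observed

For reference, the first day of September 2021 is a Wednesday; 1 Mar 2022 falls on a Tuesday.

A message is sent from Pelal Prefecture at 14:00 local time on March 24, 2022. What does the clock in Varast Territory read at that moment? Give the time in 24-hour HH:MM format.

23:30

1 September 2021 is a Wednesday, so the first Sunday is September 5.
1 March 2022 is a Tuesday, so the first Saturday is March 5 and the third is March 19.
Daylight saving runs 5 September 2021 – 19 March 2022; March 24, 2022 is outside that window, so Pelal Prefecture is on standard time at UTC+07:00.
14:00 Pelal Prefecture − 7h = 07:00 UTC.
Varast Territory has no daylight saving, so its offset is UTC−07:30 year-round.
07:00 UTC − 7h30m = 23:30 Varast Territory (rolling into the previous day, 23 March 2022).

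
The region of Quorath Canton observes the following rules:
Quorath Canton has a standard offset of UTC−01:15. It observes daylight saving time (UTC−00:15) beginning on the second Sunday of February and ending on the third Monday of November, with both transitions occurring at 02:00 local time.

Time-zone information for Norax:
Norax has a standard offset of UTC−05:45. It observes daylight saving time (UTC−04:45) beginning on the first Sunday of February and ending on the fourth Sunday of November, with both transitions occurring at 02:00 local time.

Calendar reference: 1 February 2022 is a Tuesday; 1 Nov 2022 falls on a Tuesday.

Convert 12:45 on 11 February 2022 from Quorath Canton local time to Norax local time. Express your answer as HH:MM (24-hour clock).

09:15

1 February 2022 is a Tuesday, so the first Sunday is February 6 and the second is February 13.
1 November 2022 is a Tuesday, so the first Monday is November 7 and the third is November 21.
11 February 2022 does not fall between 13 February and 21 November, so daylight saving is not in effect and Quorath Canton is at UTC−01:15.
12:45 Quorath Canton + 1h15m = 14:00 UTC.
1 February 2022 is a Tuesday, so the first Sunday is February 6.
1 November 2022 is a Tuesday, so the first Sunday is November 6 and the fourth is November 27.
At the standard offset (UTC−05:45), 14:00 UTC − 5h45m = 08:15 Norax standard time.
The standard-time date in Norax, 11 February 2022, falls between 6 February and 27 November, so daylight saving is in effect and Norax is at UTC−04:45.
14:00 UTC − 4h45m = 09:15 Norax.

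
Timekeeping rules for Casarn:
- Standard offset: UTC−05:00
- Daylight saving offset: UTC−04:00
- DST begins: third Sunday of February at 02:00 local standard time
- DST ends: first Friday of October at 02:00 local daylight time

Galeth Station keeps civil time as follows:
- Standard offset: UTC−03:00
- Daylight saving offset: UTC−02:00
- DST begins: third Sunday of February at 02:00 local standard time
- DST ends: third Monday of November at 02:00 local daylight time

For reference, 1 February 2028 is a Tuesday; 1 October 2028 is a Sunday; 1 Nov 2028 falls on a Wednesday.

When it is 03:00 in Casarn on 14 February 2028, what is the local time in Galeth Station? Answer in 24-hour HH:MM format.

05:00

1 February 2028 is a Tuesday, so the first Sunday is February 6 and the third is February 20.
1 October 2028 is a Sunday, so the first Friday is October 6.
14 February 2028 is outside the daylight-saving period (20 February – 6 October), so Casarn is on standard time, UTC−05:00.
03:00 Casarn + 5h = 08:00 UTC.
1 February 2028 is a Tuesday, so the first Sunday is February 6 and the third is February 20.
1 November 2028 is a Wednesday, so the first Monday is November 6 and the third is November 20.
At the standard offset (UTC−03:00), 08:00 UTC − 3h = 05:00 Galeth Station standard time.
The standard-time date in Galeth Station, 14 February 2028, does not fall between 20 February and 20 November, so daylight saving is not in effect and Galeth Station is at UTC−03:00.
08:00 UTC − 3h = 05:00 Galeth Station.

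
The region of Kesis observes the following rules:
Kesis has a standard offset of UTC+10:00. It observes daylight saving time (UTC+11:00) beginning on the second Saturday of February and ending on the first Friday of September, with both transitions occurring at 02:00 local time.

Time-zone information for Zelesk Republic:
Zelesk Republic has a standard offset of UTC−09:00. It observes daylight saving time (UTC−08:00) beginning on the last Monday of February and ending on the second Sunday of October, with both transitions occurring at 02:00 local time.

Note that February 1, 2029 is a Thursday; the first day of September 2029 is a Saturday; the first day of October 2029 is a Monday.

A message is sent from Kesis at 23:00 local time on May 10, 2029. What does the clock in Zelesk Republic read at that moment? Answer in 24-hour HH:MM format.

1 February 2029 is a Thursday, so the first Saturday is February 3 and the second is February 10.
1 September 2029 is a Saturday, so the first Friday is September 7.
Daylight saving runs 10 February – 7 September; May 10, 2029 is inside that window, so Kesis is at UTC+11:00.
23:00 Kesis − 11h = 12:00 UTC.
1 February 2029 is a Thursday, so Mondays fall on 5, 12, 19, 26; the last is February 26.
1 October 2029 is a Monday, so the first Sunday is October 7 and the second is October 14.
At the standard offset (UTC−09:00), 12:00 UTC − 9h = 03:00 Zelesk Republic standard time.
The standard-time date in Zelesk Republic, May 10, 2029, lies within the daylight-saving period (26 February – 14 October), so Zelesk Republic is on daylight time, UTC−08:00.
12:00 UTC − 8h = 04:00 Zelesk Republic.

04:00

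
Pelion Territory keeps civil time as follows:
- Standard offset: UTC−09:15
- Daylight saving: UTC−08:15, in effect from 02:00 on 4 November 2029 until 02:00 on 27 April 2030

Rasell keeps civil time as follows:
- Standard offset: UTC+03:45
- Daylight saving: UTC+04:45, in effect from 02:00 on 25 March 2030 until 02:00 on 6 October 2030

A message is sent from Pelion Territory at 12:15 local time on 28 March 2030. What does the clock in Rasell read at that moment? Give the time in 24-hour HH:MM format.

01:15

Daylight saving runs 4 November 2029 – 27 April 2030; 28 March 2030 is inside that window, so Pelion Territory is at UTC−08:15.
12:15 Pelion Territory + 8h15m = 20:30 UTC.
At the standard offset (UTC+03:45), 20:30 UTC + 3h45m = 00:15 Rasell standard time (rolling into the next day, 29 March 2030).
The standard-time date in Rasell, 29 March 2030, lies within the daylight-saving period (25 March – 6 October), so Rasell is on daylight time, UTC+04:45.
20:30 UTC + 4h45m = 01:15 Rasell (rolling into the next day, 29 March 2030).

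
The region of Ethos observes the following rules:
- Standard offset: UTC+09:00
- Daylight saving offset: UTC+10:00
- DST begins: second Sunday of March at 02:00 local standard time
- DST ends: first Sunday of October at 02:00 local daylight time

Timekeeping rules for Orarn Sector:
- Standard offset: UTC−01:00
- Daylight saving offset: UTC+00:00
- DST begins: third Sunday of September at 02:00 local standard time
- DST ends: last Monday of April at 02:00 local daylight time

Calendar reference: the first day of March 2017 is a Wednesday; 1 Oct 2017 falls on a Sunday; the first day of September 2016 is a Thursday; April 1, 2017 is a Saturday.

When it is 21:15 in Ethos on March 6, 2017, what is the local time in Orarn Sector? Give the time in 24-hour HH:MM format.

12:15

1 March 2017 is a Wednesday, so the first Sunday is March 5 and the second is March 12.
1 October 2017 is a Sunday, so the first Sunday is October 1.
March 6, 2017 is outside the daylight-saving period (12 March – 1 October), so Ethos is on standard time, UTC+09:00.
21:15 Ethos − 9h = 12:15 UTC.
1 September 2016 is a Thursday, so the first Sunday is September 4 and the third is September 18.
1 April 2017 is a Saturday, so Mondays fall on 3, 10, 17, 24; the last is April 24.
At the standard offset (UTC−01:00), 12:15 UTC − 1h = 11:15 Orarn Sector standard time.
Daylight saving runs 18 September 2016 – 24 April 2017; the standard-time date in Orarn Sector, March 6, 2017, is inside that window, so Orarn Sector is at UTC+00:00.
12:15 UTC + 0h = 12:15 Orarn Sector.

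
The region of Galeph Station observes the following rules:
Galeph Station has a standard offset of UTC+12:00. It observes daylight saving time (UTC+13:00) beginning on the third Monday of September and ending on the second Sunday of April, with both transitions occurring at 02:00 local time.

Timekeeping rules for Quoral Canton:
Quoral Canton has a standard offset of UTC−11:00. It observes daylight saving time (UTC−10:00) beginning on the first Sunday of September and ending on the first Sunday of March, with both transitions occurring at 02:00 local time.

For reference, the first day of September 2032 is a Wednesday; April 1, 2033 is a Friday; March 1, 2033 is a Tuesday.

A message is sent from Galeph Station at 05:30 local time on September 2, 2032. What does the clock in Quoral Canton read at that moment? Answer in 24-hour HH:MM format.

1 September 2032 is a Wednesday, so the first Monday is September 6 and the third is September 20.
1 April 2033 is a Friday, so the first Sunday is April 3 and the second is April 10.
September 2, 2032 does not fall between 20 September 2032 and 10 April 2033, so daylight saving is not in effect and Galeph Station is at UTC+12:00.
05:30 Galeph Station − 12h = 17:30 UTC (rolling into the previous day, 1 September 2032).
1 September 2032 is a Wednesday, so the first Sunday is September 5.
1 March 2033 is a Tuesday, so the first Sunday is March 6.
At the standard offset (UTC−11:00), 17:30 UTC − 11h = 06:30 Quoral Canton standard time.
The standard-time date in Quoral Canton, September 1, 2032, does not fall between 5 September 2032 and 6 March 2033, so daylight saving is not in effect and Quoral Canton is at UTC−11:00.
17:30 UTC − 11h = 06:30 Quoral Canton.

06:30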